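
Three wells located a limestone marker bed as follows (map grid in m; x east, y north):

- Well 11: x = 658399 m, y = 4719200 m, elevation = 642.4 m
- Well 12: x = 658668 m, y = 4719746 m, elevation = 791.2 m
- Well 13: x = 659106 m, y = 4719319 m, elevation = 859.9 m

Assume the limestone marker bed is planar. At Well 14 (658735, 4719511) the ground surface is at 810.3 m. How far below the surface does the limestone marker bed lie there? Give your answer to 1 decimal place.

31.0 m

Two edge vectors: Well 11→Well 12 = (269, 546, 148.8), Well 11→Well 13 = (707, 119, 217.5).
Normal n = (Well 11→Well 12) × (Well 11→Well 13) = (101047.8, 46694.1, -354011).
So ∂z/∂x = −n_x/n_z = 0.285436893 and ∂z/∂y = −n_y/n_z = 0.131900139.
Intercept c from Well 11: 642.4 − 187931.37 − 622463.13 = −809752.10.
At (658735, 4719511): z_contact = 188027.27 + 622504.16 − 809752.10 = 779.33 m.
Depth below ground = 810.3 − 779.33 = 31.0 m.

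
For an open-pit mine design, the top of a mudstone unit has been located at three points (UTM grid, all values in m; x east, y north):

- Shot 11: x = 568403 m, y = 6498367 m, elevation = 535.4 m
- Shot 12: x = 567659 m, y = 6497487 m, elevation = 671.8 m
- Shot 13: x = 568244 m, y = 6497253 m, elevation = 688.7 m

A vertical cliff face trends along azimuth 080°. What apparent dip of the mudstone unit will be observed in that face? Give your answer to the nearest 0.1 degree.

2.7°

Two edge vectors: Shot 11→Shot 12 = (-744, -880, 136.4), Shot 11→Shot 13 = (-159, -1114, 153.3).
Normal n = (Shot 11→Shot 12) × (Shot 11→Shot 13) = (17045.6, 92367.6, 688896).
So ∂z/∂x = −n_x/n_z = −0.02474 and ∂z/∂y = −n_y/n_z = −0.13408.
Unit vector along 080° is (sin 80°, cos 80°) = (0.9848, 0.1736).
Slope in that direction = a·(0.9848) + b·(0.1736) = −0.04765.
Apparent dip = arctan|0.04765| = 2.7° (true dip is 7.8°, so apparent ≤ true as expected).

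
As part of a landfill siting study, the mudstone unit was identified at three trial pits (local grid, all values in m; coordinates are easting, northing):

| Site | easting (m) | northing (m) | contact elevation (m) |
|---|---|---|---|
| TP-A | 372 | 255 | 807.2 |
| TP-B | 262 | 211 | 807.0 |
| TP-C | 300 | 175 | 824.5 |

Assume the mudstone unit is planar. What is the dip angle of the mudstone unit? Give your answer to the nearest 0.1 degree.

20.2°

Two edge vectors: TP-A→TP-B = (-110, -44, -0.2), TP-A→TP-C = (-72, -80, 17.3).
Normal n = (TP-A→TP-B) × (TP-A→TP-C) = (-777.2, 1917.4, 5632).
So ∂z/∂easting = −n_x/n_z = 0.13800 and ∂z/∂northing = −n_y/n_z = −0.34045.
Gradient magnitude |∇z| = √(a² + b²) = √(0.01904 + 0.11590) = 0.36735.
True dip = arctan(0.36735) = 20.2°, dipping toward NNW (azimuth ≈ 338°).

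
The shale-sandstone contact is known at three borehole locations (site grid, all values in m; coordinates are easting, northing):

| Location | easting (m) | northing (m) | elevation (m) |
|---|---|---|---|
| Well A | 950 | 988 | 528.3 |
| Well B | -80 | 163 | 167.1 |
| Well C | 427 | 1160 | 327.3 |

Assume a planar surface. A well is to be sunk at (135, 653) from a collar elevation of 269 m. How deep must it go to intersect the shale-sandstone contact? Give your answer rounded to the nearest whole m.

Let the plane be z = a·easting + b·northing + c.
Well B−Well A: −1030a − 825b = −361.2;  Well C−Well A: −523a + 172b = −201.
Solving gives a = 0.37453, b = −0.02978.
Then c = 528.3 − a·950 − b·988 = 201.92.
At (135, 653): z_contact = 50.6 − 19.4 + 201.92 = 233.0 m.
Depth below ground = 269 − 233.0 = 36 m.

36 m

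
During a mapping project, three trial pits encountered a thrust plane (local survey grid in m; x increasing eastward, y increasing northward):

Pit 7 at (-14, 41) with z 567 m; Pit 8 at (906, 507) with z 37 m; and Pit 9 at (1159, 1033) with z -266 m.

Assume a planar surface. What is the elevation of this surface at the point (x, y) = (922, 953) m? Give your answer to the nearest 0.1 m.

Two edge vectors: Pit 7→Pit 8 = (920, 466, -530), Pit 7→Pit 9 = (1173, 992, -833).
Normal n = (Pit 7→Pit 8) × (Pit 7→Pit 9) = (137582, 144670, 366022).
So ∂z/∂x = −n_x/n_z = −0.375885 and ∂z/∂y = −n_y/n_z = −0.395249.
Intercept c from Pit 7: 567 − 5.26 + 16.21 = 577.94.
At (922, 953): z = −346.6 − 376.7 + 577.94 = -145.3 m.

-145.3 m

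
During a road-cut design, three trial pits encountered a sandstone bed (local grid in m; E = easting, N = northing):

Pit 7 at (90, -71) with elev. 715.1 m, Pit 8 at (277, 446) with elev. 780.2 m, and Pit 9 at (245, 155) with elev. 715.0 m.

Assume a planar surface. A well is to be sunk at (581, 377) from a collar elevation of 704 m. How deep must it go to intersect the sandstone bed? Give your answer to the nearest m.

Two edge vectors: Pit 7→Pit 8 = (187, 517, 65.1), Pit 7→Pit 9 = (155, 226, -0.1).
Normal n = (Pit 7→Pit 8) × (Pit 7→Pit 9) = (-14764.3, 10109.2, -37873).
So ∂z/∂E = −n_x/n_z = −0.38984 and ∂z/∂N = −n_y/n_z = 0.26692.
Intercept c from Pit 7: 715.1 + 35.09 + 18.95 = 769.14.
At (581, 377): z_contact = −226.5 + 100.6 + 769.14 = 643.3 m.
Depth below ground = 704 − 643.3 = 61 m.

61 m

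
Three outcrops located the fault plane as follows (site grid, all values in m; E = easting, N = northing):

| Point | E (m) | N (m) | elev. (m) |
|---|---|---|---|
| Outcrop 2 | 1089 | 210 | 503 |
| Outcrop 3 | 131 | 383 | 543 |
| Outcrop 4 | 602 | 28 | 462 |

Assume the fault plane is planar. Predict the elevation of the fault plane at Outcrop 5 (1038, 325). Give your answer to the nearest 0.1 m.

Two edge vectors: Outcrop 2→Outcrop 3 = (-958, 173, 40), Outcrop 2→Outcrop 4 = (-487, -182, -41).
Normal n = (Outcrop 2→Outcrop 3) × (Outcrop 2→Outcrop 4) = (187, -58758, 258607).
So ∂z/∂E = −n_x/n_z = −0.000723 and ∂z/∂N = −n_y/n_z = 0.227210.
Intercept c from Outcrop 2: 503 + 0.79 − 47.71 = 456.07.
At (1038, 325): z = −0.8 + 73.8 + 456.07 = 529.2 m.

529.2 m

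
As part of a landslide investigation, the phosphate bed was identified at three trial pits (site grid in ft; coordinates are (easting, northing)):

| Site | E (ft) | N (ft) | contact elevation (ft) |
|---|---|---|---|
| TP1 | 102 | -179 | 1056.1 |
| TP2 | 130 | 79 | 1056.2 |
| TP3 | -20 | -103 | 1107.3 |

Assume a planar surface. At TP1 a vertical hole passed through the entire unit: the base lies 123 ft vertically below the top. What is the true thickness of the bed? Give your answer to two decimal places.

114.39 ft

Let the plane be z = a·E + b·N + c.
TP2−TP1: 28a + 258b = 0.1;  TP3−TP1: −122a + 76b = 51.2.
Solving gives a = −0.39287, b = 0.04302.
|∇z| = √(a²+b²) = 0.39522, so dip δ = arctan(0.39522) = 21.56°.
True thickness = vertical thickness × cos δ = 123 × cos 21.56° = 114.39 ft.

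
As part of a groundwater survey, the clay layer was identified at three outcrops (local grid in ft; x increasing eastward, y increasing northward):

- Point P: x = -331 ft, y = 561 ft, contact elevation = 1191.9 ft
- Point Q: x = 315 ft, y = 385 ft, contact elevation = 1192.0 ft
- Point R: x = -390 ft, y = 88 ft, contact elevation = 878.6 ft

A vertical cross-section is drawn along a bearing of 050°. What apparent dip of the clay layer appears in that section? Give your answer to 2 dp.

Let the plane be z = a·x + b·y + c.
Point Q−Point P: 646a − 176b = 0.1;  Point R−Point P: −59a − 473b = −313.3.
Solving gives a = 0.17468, b = 0.64058.
Unit vector along 050° is (sin 50°, cos 50°) = (0.7660, 0.6428).
Slope in that direction = a·(0.7660) + b·(0.6428) = 0.54557.
Apparent dip = arctan|0.54557| = 28.62° (true dip is 33.6°, so apparent ≤ true as expected).

28.62°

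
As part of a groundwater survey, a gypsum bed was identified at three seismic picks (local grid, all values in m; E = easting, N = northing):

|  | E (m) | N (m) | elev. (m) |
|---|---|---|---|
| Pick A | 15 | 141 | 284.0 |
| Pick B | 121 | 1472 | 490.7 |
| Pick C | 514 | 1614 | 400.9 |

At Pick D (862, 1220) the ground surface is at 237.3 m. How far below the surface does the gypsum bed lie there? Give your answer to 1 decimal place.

8.8 m

Let the plane be z = a·E + b·N + c.
Pick B−Pick A: 106a + 1331b = 206.7;  Pick C−Pick A: 499a + 1473b = 116.9.
Solving gives a = −0.293044, b = 0.178635.
Then c = 284 − a·15 − b·141 = 263.21.
At (862, 1220): z_contact = −252.60 + 217.93 + 263.21 = 228.54 m.
Depth below ground = 237.3 − 228.54 = 8.8 m.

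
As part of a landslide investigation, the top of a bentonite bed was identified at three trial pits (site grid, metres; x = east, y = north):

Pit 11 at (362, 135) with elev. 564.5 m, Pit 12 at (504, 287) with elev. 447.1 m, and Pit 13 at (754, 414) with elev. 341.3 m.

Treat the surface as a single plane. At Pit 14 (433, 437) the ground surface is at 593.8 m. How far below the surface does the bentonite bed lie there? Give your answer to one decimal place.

Two edge vectors: Pit 11→Pit 12 = (142, 152, -117.4), Pit 11→Pit 13 = (392, 279, -223.2).
Normal n = (Pit 11→Pit 12) × (Pit 11→Pit 13) = (-1171.8, -14326.4, -19966).
So ∂z/∂x = −n_x/n_z = −0.05869 and ∂z/∂y = −n_y/n_z = −0.71754.
Intercept c from Pit 11: 564.5 + 21.25 + 96.87 = 682.61.
At (433, 437): z_contact = −25.41 − 313.56 + 682.61 = 343.64 m.
Depth below ground = 593.8 − 343.64 = 250.2 m.

250.2 m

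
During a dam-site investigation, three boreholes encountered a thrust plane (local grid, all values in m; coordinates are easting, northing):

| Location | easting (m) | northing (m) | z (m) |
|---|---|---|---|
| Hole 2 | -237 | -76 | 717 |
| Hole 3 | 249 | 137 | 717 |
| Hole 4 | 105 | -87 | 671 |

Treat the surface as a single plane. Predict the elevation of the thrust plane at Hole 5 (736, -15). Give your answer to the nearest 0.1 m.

Two edge vectors: Hole 2→Hole 3 = (486, 213, 0), Hole 2→Hole 4 = (342, -11, -46).
Normal n = (Hole 2→Hole 3) × (Hole 2→Hole 4) = (-9798, 22356, -78192).
So ∂z/∂easting = −n_x/n_z = −0.12531 and ∂z/∂northing = −n_y/n_z = 0.28591.
Intercept c from Hole 2: 717 − 29.70 + 21.73 = 709.03.
At (736, -15): z = −92.2 − 4.3 + 709.03 = 612.5 m.

612.5 m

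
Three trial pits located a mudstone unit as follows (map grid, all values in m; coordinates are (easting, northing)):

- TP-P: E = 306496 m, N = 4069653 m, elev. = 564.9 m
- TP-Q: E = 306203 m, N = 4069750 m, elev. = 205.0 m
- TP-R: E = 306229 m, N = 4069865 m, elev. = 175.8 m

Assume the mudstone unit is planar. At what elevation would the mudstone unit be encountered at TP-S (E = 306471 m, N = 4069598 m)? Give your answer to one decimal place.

565.5 m

Two edge vectors: TP-P→TP-Q = (-293, 97, -359.9), TP-P→TP-R = (-267, 212, -389.1).
Normal n = (TP-P→TP-Q) × (TP-P→TP-R) = (38556.1, -17913, -36217).
So ∂z/∂E = −n_x/n_z = 1.064585692 and ∂z/∂N = −n_y/n_z = −0.494601982.
Intercept c from TP-P: 564.9 − 326291.26 + 2012858.44 = 1687132.09.
At (306471, 4069598): z = 326264.6 − 2012831.2 + 1687132.09 = 565.5 m.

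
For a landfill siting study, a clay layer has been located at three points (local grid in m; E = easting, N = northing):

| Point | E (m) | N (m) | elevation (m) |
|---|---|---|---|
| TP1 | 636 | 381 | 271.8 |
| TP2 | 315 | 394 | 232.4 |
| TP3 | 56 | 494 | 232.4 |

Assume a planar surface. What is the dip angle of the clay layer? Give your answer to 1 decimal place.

20.8°

Two edge vectors: TP1→TP2 = (-321, 13, -39.4), TP1→TP3 = (-580, 113, -39.4).
Normal n = (TP1→TP2) × (TP1→TP3) = (3940, 10204.6, -28733).
So ∂z/∂E = −n_x/n_z = 0.13712 and ∂z/∂N = −n_y/n_z = 0.35515.
Gradient magnitude |∇z| = √(a² + b²) = √(0.01880 + 0.12613) = 0.38071.
True dip = arctan(0.38071) = 20.8°, dipping toward SSW (azimuth ≈ 201°).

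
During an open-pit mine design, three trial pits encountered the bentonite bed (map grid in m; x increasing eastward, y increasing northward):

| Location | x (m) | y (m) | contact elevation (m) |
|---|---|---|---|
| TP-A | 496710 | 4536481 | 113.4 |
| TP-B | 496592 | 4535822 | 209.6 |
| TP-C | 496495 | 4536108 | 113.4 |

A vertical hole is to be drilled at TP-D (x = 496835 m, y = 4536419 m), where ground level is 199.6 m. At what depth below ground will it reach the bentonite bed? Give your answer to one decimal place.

27.1 m

Let the plane be z = a·x + b·y + c.
TP-B−TP-A: −118a − 659b = 96.2;  TP-C−TP-A: −215a − 373b = 0.
Solving gives a = 0.367382335, b = −0.211761935.
Then c = 113.4 − a·496710 − b·4536481 = 778284.92.
At (496835, 4536419): z_contact = 182528.40 − 960640.87 + 778284.92 = 172.45 m.
Depth below ground = 199.6 − 172.45 = 27.1 m.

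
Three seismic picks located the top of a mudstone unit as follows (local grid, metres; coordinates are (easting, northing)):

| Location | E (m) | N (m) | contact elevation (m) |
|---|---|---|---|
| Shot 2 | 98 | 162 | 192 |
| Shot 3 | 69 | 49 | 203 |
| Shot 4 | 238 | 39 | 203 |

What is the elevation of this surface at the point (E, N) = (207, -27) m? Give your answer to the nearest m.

210 m

Let the plane be z = a·E + b·N + c.
Shot 3−Shot 2: −29a − 113b = 11;  Shot 4−Shot 2: 140a − 123b = 11.
Solving gives a = −0.00567, b = −0.09589.
Then c = 192 − a·98 − b·162 = 208.09.
At (207, -27): z = −1.2 + 2.6 + 208.09 = 209.5 m.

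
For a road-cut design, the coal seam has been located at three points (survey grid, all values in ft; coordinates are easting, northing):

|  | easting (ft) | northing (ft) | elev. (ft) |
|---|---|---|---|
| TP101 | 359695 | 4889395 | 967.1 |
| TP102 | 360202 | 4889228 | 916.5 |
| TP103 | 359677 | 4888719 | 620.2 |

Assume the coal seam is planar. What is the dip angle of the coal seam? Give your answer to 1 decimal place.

Let the plane be z = a·easting + b·northing + c.
TP102−TP101: 507a − 167b = −50.6;  TP103−TP101: −18a − 676b = −346.9.
Solving gives a = 0.06863, b = 0.51134.
Gradient magnitude |∇z| = √(a² + b²) = √(0.00471 + 0.26147) = 0.51592.
True dip = arctan(0.51592) = 27.3°, dipping toward S (azimuth ≈ 188°).

27.3°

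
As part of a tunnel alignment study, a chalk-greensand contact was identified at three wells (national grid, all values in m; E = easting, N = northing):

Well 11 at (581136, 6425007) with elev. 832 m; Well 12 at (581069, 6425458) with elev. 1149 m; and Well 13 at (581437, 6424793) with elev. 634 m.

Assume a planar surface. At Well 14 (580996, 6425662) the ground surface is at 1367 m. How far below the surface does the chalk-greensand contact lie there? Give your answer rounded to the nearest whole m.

67 m

Let the plane be z = a·E + b·N + c.
Well 12−Well 11: −67a + 451b = 317;  Well 13−Well 11: 301a − 214b = −198.
Solving gives a = −0.17675208, b = 0.67662441.
Then c = 832 − a·581136 − b·6425007 = −4243767.60.
At (580996, 6425662): z_contact = −102692.3 + 4347759.8 − 4243767.60 = 1299.9 m.
Depth below ground = 1367 − 1299.9 = 67 m.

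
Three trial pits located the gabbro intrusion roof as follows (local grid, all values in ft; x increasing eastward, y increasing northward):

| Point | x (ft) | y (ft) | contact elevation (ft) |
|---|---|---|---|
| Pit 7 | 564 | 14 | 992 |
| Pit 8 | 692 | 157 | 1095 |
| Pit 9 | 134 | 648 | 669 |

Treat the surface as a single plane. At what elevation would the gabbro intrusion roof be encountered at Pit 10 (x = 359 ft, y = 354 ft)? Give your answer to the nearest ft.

Two edge vectors: Pit 7→Pit 8 = (128, 143, 103), Pit 7→Pit 9 = (-430, 634, -323).
Normal n = (Pit 7→Pit 8) × (Pit 7→Pit 9) = (-111491, -2946, 142642).
So ∂z/∂x = −n_x/n_z = 0.78161 and ∂z/∂y = −n_y/n_z = 0.02065.
Intercept c from Pit 7: 992 − 440.83 − 0.29 = 550.88.
At (359, 354): z = 280.6 + 7.3 + 550.88 = 838.8 ft.

839 ft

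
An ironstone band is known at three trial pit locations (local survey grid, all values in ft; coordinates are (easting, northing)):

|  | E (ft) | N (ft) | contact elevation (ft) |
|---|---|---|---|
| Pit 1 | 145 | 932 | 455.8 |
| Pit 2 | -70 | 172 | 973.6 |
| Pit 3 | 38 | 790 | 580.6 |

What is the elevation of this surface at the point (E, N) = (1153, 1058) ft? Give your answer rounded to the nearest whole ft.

Two edge vectors: Pit 1→Pit 2 = (-215, -760, 517.8), Pit 1→Pit 3 = (-107, -142, 124.8).
Normal n = (Pit 1→Pit 2) × (Pit 1→Pit 3) = (-21320.4, -28572.6, -50790).
So ∂z/∂E = −n_x/n_z = −0.41978 and ∂z/∂N = −n_y/n_z = −0.56256.
Intercept c from Pit 1: 455.8 + 60.87 + 524.31 = 1040.98.
At (1153, 1058): z = −484.0 − 595.2 + 1040.98 = -38.2 ft.

-38 ft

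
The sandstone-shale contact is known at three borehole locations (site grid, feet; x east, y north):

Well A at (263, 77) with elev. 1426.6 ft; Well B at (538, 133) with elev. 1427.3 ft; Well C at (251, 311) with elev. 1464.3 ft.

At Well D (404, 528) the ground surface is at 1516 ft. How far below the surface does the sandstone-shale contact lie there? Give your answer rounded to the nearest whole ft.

22 ft

Let the plane be z = a·x + b·y + c.
Well B−Well A: 275a + 56b = 0.7;  Well C−Well A: −12a + 234b = 37.7.
Solving gives a = −0.02995, b = 0.15958.
Then c = 1426.6 − a·263 − b·77 = 1422.19.
At (404, 528): z_contact = −12.1 + 84.3 + 1422.19 = 1494.3 ft.
Depth below ground = 1516 − 1494.3 = 22 ft.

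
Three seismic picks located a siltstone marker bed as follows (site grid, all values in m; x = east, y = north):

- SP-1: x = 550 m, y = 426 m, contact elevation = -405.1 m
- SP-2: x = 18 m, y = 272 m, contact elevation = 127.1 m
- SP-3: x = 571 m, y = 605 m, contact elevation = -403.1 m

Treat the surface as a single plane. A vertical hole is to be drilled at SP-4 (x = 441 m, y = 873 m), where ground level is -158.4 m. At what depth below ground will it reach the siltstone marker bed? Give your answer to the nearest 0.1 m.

74.0 m

Two edge vectors: SP-1→SP-2 = (-532, -154, 532.2), SP-1→SP-3 = (21, 179, 2).
Normal n = (SP-1→SP-2) × (SP-1→SP-3) = (-95571.8, 12240.2, -91994).
So ∂z/∂x = −n_x/n_z = −1.03889 and ∂z/∂y = −n_y/n_z = 0.13305.
Intercept c from SP-1: -405.1 + 571.39 − 56.68 = 109.61.
At (441, 873): z_contact = −458.15 + 116.16 + 109.61 = -232.39 m.
Depth below ground = -158.4 − (-232.39) = 74.0 m.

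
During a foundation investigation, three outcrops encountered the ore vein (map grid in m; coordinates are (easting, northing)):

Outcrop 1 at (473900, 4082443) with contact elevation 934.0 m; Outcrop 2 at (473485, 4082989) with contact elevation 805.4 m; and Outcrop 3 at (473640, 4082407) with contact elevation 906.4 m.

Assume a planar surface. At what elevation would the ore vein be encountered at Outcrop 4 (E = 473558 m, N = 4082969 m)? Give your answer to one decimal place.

Two edge vectors: Outcrop 1→Outcrop 2 = (-415, 546, -128.6), Outcrop 1→Outcrop 3 = (-260, -36, -27.6).
Normal n = (Outcrop 1→Outcrop 2) × (Outcrop 1→Outcrop 3) = (-19699.2, 21982, 156900).
So ∂z/∂E = −n_x/n_z = 0.125552581 and ∂z/∂N = −n_y/n_z = −0.140101976.
Intercept c from Outcrop 1: 934 − 59499.37 + 571958.33 = 513392.96.
At (473558, 4082969): z = 59456.4 − 572032.0 + 513392.96 = 817.4 m.

817.4 m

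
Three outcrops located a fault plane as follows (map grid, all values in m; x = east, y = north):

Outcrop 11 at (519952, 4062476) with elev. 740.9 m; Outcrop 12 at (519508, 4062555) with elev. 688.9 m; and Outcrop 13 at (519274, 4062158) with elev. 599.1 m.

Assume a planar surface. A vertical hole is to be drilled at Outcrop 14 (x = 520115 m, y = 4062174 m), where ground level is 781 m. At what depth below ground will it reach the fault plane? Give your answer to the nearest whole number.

60 m

Let the plane be z = a·x + b·y + c.
Outcrop 12−Outcrop 11: −444a + 79b = −52;  Outcrop 13−Outcrop 11: −678a − 318b = −141.8.
Solving gives a = 0.14242686, b = 0.14224714.
Then c = 740.9 − a·519952 − b·4062476 = −651189.83.
At (520115, 4062174): z_contact = 74078.3 + 577832.6 − 651189.83 = 721.2 m.
Depth below ground = 781 − 721.2 = 60 m.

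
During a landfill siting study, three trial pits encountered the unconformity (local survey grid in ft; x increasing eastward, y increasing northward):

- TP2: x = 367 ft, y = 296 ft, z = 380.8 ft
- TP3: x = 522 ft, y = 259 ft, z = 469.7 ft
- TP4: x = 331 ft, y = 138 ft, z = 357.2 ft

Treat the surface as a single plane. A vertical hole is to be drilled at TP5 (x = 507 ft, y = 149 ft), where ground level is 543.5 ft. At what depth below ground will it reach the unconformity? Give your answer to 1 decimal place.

Two edge vectors: TP2→TP3 = (155, -37, 88.9), TP2→TP4 = (-36, -158, -23.6).
Normal n = (TP2→TP3) × (TP2→TP4) = (14919.4, 457.6, -25822).
So ∂z/∂x = −n_x/n_z = 0.57778 and ∂z/∂y = −n_y/n_z = 0.01772.
Intercept c from TP2: 380.8 − 212.04 − 5.25 = 163.51.
At (507, 149): z_contact = 292.93 + 2.64 + 163.51 = 459.08 ft.
Depth below ground = 543.5 − 459.08 = 84.4 ft.

84.4 ft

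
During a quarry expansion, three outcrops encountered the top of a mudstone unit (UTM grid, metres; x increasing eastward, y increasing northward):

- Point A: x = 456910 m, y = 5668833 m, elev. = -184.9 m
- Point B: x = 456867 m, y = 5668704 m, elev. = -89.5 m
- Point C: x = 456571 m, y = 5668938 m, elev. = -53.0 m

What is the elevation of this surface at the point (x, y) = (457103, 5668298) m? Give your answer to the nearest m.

Two edge vectors: Point A→Point B = (-43, -129, 95.4), Point A→Point C = (-339, 105, 131.9).
Normal n = (Point A→Point B) × (Point A→Point C) = (-27032.1, -26668.9, -48246).
So ∂z/∂x = −n_x/n_z = −0.56029723 and ∂z/∂y = −n_y/n_z = −0.55276914.
Intercept c from Point A: -184.9 + 256005.41 + 3133555.95 = 3389376.46.
At (457103, 5668298): z = −256113.5 − 3133260.2 + 3389376.46 = 2.7 m.

3 m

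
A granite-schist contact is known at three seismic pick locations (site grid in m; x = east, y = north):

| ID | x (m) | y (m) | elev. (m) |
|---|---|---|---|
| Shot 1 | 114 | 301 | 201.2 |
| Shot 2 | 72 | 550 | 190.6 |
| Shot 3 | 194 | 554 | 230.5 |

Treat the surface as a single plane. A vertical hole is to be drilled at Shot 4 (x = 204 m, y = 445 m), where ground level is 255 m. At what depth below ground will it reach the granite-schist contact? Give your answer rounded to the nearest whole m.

23 m

Let the plane be z = a·x + b·y + c.
Shot 2−Shot 1: −42a + 249b = −10.6;  Shot 3−Shot 1: 80a + 253b = 29.3.
Solving gives a = 0.32664, b = 0.01253.
Then c = 201.2 − a·114 − b·301 = 160.19.
At (204, 445): z_contact = 66.6 + 5.6 + 160.19 = 232.4 m.
Depth below ground = 255 − 232.4 = 23 m.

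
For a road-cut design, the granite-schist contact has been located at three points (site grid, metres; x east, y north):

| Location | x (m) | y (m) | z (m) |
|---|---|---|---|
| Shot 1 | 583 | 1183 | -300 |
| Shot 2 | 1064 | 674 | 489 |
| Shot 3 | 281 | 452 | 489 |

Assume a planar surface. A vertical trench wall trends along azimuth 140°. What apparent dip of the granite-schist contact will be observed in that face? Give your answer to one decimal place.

49.2°

Two edge vectors: Shot 1→Shot 2 = (481, -509, 789), Shot 1→Shot 3 = (-302, -731, 789).
Normal n = (Shot 1→Shot 2) × (Shot 1→Shot 3) = (175158, -617787, -505329).
So ∂z/∂x = −n_x/n_z = 0.34662 and ∂z/∂y = −n_y/n_z = −1.22254.
Unit vector along 140° is (sin 140°, cos 140°) = (0.6428, -0.7660).
Slope in that direction = a·(0.6428) + b·(-0.7660) = 1.15933.
Apparent dip = arctan|1.15933| = 49.2° (true dip is 51.8°, so apparent ≤ true as expected).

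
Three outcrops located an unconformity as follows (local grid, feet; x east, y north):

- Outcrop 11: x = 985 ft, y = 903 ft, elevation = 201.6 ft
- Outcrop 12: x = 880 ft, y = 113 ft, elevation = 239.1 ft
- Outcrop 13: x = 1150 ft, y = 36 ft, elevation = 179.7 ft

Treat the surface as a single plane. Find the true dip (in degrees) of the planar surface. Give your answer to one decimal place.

Let the plane be z = a·x + b·y + c.
Outcrop 12−Outcrop 11: −105a − 790b = 37.5;  Outcrop 13−Outcrop 11: 165a − 867b = −21.9.
Solving gives a = −0.22501, b = −0.01756.
Gradient magnitude |∇z| = √(a² + b²) = √(0.05063 + 0.00031) = 0.22569.
True dip = arctan(0.22569) = 12.7°, dipping toward E (azimuth ≈ 086°).

12.7°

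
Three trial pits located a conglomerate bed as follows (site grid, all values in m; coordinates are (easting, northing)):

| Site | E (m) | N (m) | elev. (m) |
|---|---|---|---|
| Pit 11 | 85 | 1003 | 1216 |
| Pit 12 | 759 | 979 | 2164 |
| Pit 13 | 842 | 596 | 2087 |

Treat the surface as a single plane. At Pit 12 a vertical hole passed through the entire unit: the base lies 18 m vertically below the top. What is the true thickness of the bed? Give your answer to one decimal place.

9.9 m

Two edge vectors: Pit 11→Pit 12 = (674, -24, 948), Pit 11→Pit 13 = (757, -407, 871).
Normal n = (Pit 11→Pit 12) × (Pit 11→Pit 13) = (364932, 130582, -256150).
So ∂z/∂E = −n_x/n_z = 1.42468 and ∂z/∂N = −n_y/n_z = 0.50979.
|∇z| = √(a²+b²) = 1.51314, so dip δ = arctan(1.51314) = 56.54°.
True thickness = vertical thickness × cos δ = 18 × cos 56.54° = 9.9 m.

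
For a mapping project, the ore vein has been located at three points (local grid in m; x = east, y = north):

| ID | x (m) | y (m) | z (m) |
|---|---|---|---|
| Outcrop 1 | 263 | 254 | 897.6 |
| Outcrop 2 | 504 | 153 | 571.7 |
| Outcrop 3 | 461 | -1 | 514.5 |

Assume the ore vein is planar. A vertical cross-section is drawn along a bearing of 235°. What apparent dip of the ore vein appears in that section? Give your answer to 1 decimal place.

Two edge vectors: Outcrop 1→Outcrop 2 = (241, -101, -325.9), Outcrop 1→Outcrop 3 = (198, -255, -383.1).
Normal n = (Outcrop 1→Outcrop 2) × (Outcrop 1→Outcrop 3) = (-44411.4, 27798.9, -41457).
So ∂z/∂x = −n_x/n_z = −1.07126 and ∂z/∂y = −n_y/n_z = 0.67055.
Unit vector along 235° is (sin 235°, cos 235°) = (-0.8192, -0.5736).
Slope in that direction = a·(-0.8192) + b·(-0.5736) = 0.49292.
Apparent dip = arctan|0.49292| = 26.2° (true dip is 51.6°, so apparent ≤ true as expected).

26.2°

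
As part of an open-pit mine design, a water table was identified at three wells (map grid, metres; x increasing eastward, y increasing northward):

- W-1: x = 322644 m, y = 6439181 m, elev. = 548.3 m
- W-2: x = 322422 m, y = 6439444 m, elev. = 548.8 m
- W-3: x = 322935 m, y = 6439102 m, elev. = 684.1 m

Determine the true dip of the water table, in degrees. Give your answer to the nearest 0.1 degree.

38.5°

Let the plane be z = a·x + b·y + c.
W-2−W-1: −222a + 263b = 0.5;  W-3−W-1: 291a − 79b = 135.8.
Solving gives a = 0.60607, b = 0.51349.
Gradient magnitude |∇z| = √(a² + b²) = √(0.36732 + 0.26367) = 0.79435.
True dip = arctan(0.79435) = 38.5°, dipping toward SW (azimuth ≈ 230°).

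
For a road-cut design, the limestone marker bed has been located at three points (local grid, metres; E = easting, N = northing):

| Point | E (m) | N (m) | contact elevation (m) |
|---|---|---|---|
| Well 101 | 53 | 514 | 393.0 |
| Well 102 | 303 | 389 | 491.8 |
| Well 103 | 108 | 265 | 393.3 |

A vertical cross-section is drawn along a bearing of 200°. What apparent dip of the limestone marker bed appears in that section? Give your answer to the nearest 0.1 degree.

Let the plane be z = a·E + b·N + c.
Well 102−Well 101: 250a − 125b = 98.8;  Well 103−Well 101: 55a − 249b = 0.3.
Solving gives a = 0.44359, b = 0.09678.
Unit vector along 200° is (sin 200°, cos 200°) = (-0.3420, -0.9397).
Slope in that direction = a·(-0.3420) + b·(-0.9397) = −0.24266.
Apparent dip = arctan|0.24266| = 13.6° (true dip is 24.4°, so apparent ≤ true as expected).

13.6°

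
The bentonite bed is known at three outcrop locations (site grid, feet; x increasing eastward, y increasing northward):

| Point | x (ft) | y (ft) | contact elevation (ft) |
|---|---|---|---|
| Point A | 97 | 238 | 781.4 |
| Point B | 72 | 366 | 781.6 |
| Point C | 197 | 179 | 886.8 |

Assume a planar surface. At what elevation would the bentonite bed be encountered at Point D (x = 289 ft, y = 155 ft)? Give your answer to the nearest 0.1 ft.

990.9 ft

Let the plane be z = a·x + b·y + c.
Point B−Point A: −25a + 128b = 0.2;  Point C−Point A: 100a − 59b = 105.4.
Solving gives a = 1.19232, b = 0.23444.
Then c = 781.4 − a·97 − b·238 = 609.95.
At (289, 155): z = 344.6 + 36.3 + 609.95 = 990.9 ft.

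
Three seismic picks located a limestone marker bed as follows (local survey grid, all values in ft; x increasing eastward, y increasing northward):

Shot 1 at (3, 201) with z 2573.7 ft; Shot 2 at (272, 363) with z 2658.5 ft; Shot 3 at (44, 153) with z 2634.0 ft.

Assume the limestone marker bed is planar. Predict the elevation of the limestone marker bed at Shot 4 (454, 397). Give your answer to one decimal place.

2765.1 ft

Two edge vectors: Shot 1→Shot 2 = (269, 162, 84.8), Shot 1→Shot 3 = (41, -48, 60.3).
Normal n = (Shot 1→Shot 2) × (Shot 1→Shot 3) = (13839, -12743.9, -19554).
So ∂z/∂x = −n_x/n_z = 0.70773 and ∂z/∂y = −n_y/n_z = −0.65173.
Intercept c from Shot 1: 2573.7 − 2.12 + 131.00 = 2702.57.
At (454, 397): z = 321.3 − 258.7 + 2702.57 = 2765.1 ft.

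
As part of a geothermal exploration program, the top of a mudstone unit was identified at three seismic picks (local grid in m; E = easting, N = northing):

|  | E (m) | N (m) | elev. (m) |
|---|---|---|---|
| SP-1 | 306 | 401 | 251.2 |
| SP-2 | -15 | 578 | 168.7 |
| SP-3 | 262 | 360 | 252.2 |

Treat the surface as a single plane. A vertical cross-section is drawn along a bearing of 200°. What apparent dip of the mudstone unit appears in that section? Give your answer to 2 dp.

Two edge vectors: SP-1→SP-2 = (-321, 177, -82.5), SP-1→SP-3 = (-44, -41, 1).
Normal n = (SP-1→SP-2) × (SP-1→SP-3) = (-3205.5, 3951, 20949).
So ∂z/∂E = −n_x/n_z = 0.15301 and ∂z/∂N = −n_y/n_z = −0.18860.
Unit vector along 200° is (sin 200°, cos 200°) = (-0.3420, -0.9397).
Slope in that direction = a·(-0.3420) + b·(-0.9397) = 0.12489.
Apparent dip = arctan|0.12489| = 7.12° (true dip is 13.7°, so apparent ≤ true as expected).

7.12°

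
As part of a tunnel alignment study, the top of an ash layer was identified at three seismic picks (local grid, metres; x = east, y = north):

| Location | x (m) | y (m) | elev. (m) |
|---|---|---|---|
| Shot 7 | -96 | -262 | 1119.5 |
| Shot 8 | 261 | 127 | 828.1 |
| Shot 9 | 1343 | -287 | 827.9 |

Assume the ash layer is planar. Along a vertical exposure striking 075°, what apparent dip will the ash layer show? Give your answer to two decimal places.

19.21°

Two edge vectors: Shot 7→Shot 8 = (357, 389, -291.4), Shot 7→Shot 9 = (1439, -25, -291.6).
Normal n = (Shot 7→Shot 8) × (Shot 7→Shot 9) = (-120717.4, -315223.4, -568696).
So ∂z/∂x = −n_x/n_z = −0.21227 and ∂z/∂y = −n_y/n_z = −0.55429.
Unit vector along 075° is (sin 75°, cos 75°) = (0.9659, 0.2588).
Slope in that direction = a·(0.9659) + b·(0.2588) = −0.34850.
Apparent dip = arctan|0.34850| = 19.21° (true dip is 30.7°, so apparent ≤ true as expected).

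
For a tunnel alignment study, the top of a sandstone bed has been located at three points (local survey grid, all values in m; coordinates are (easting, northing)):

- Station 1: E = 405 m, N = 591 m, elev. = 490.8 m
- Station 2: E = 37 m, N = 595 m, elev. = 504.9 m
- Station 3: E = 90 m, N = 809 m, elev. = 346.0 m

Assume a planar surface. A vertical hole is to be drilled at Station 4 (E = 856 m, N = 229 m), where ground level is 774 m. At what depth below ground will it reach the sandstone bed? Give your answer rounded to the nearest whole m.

Two edge vectors: Station 1→Station 2 = (-368, 4, 14.1), Station 1→Station 3 = (-315, 218, -144.8).
Normal n = (Station 1→Station 2) × (Station 1→Station 3) = (-3653, -57727.9, -78964).
So ∂z/∂E = −n_x/n_z = −0.04626 and ∂z/∂N = −n_y/n_z = −0.73107.
Intercept c from Station 1: 490.8 + 18.74 + 432.06 = 941.60.
At (856, 229): z_contact = −39.6 − 167.4 + 941.60 = 734.6 m.
Depth below ground = 774 − 734.6 = 39 m.

39 m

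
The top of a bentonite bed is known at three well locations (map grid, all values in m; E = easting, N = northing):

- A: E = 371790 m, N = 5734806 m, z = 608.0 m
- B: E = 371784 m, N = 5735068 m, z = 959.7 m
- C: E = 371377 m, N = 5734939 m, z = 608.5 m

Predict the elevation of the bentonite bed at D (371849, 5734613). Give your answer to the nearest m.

373 m

Two edge vectors: A→B = (-6, 262, 351.7), A→C = (-413, 133, 0.5).
Normal n = (A→B) × (A→C) = (-46645.1, -145249.1, 107408).
So ∂z/∂E = −n_x/n_z = 0.43427957 and ∂z/∂N = −n_y/n_z = 1.35231175.
Intercept c from A: 608 − 161460.80 − 7755245.51 = −7916098.32.
At (371849, 5734613): z = 161486.4 + 7754984.5 − 7916098.32 = 372.6 m.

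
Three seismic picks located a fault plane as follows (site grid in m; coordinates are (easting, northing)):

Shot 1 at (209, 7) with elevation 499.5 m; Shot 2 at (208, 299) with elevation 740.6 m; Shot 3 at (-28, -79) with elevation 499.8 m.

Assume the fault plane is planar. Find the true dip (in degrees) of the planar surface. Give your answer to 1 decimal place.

41.3°

Let the plane be z = a·E + b·N + c.
Shot 2−Shot 1: −1a + 292b = 241.1;  Shot 3−Shot 1: −237a − 86b = 0.3.
Solving gives a = −0.30051, b = 0.82466.
Gradient magnitude |∇z| = √(a² + b²) = √(0.09031 + 0.68006) = 0.87770.
True dip = arctan(0.87770) = 41.3°, dipping toward SSE (azimuth ≈ 160°).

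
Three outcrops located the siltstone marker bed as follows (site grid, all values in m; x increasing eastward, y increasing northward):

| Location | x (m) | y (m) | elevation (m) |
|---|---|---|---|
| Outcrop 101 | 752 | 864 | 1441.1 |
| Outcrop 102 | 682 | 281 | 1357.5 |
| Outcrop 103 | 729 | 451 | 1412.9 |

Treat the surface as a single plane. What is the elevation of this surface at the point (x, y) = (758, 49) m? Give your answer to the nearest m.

1445 m

Let the plane be z = a·x + b·y + c.
Outcrop 102−Outcrop 101: −70a − 583b = −83.6;  Outcrop 103−Outcrop 101: −23a − 413b = −28.2.
Solving gives a = 1.16678, b = 0.00330.
Then c = 1441.1 − a·752 − b·864 = 560.83.
At (758, 49): z = 884.4 + 0.2 + 560.83 = 1445.4 m.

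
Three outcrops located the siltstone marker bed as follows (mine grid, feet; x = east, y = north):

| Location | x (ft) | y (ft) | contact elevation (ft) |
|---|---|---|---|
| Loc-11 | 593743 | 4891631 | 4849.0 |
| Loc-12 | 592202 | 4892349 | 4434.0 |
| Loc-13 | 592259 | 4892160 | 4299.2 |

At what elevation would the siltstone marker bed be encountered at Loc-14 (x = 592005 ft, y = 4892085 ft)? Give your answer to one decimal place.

4052.1 ft

Two edge vectors: Loc-11→Loc-12 = (-1541, 718, -415), Loc-11→Loc-13 = (-1484, 529, -549.8).
Normal n = (Loc-11→Loc-12) × (Loc-11→Loc-13) = (-175221.4, -231381.8, 250323).
So ∂z/∂x = −n_x/n_z = 0.699981224 and ∂z/∂y = −n_y/n_z = 0.924332962.
Intercept c from Loc-11: 4849 − 415608.95 − 4521495.77 = −4932255.72.
At (592005, 4892085): z = 414392.4 + 4521915.4 − 4932255.72 = 4052.1 ft.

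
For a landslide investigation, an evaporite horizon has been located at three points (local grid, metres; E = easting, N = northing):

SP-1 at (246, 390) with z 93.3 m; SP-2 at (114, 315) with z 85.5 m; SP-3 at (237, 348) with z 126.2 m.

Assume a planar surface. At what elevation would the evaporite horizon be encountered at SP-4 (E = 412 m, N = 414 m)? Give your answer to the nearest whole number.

Let the plane be z = a·E + b·N + c.
SP-2−SP-1: −132a − 75b = −7.8;  SP-3−SP-1: −9a − 42b = 32.9.
Solving gives a = 0.57406, b = −0.90635.
Then c = 93.3 − a·246 − b·390 = 305.56.
At (412, 414): z = 236.5 − 375.2 + 305.56 = 166.8 m.

167 m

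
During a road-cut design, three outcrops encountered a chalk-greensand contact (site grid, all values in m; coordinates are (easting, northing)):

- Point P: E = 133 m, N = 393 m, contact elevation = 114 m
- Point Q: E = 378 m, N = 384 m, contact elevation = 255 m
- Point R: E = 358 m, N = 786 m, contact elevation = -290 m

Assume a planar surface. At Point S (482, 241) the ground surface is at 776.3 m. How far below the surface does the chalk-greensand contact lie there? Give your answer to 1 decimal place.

Two edge vectors: Point P→Point Q = (245, -9, 141), Point P→Point R = (225, 393, -404).
Normal n = (Point P→Point Q) × (Point P→Point R) = (-51777, 130705, 98310).
So ∂z/∂E = −n_x/n_z = 0.52667 and ∂z/∂N = −n_y/n_z = −1.32952.
Intercept c from Point P: 114 − 70.05 + 522.50 = 566.45.
At (482, 241): z_contact = 253.86 − 320.41 + 566.45 = 499.89 m.
Depth below ground = 776.3 − 499.89 = 276.4 m.

276.4 m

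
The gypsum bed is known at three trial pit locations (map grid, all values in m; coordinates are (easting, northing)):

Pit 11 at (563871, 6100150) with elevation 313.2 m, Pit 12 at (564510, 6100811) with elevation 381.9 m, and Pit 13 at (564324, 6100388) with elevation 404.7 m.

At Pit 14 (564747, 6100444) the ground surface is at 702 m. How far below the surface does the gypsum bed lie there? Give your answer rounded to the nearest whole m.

181 m

Let the plane be z = a·E + b·N + c.
Pit 12−Pit 11: 639a + 661b = 68.7;  Pit 13−Pit 11: 453a + 238b = 91.5.
Solving gives a = 0.29949508, b = −0.18559358.
Then c = 313.2 − a·563871 − b·6100150 = 963585.30.
At (564747, 6100444): z_contact = 169138.9 − 1132203.3 + 963585.30 = 521.0 m.
Depth below ground = 702 − 521.0 = 181 m.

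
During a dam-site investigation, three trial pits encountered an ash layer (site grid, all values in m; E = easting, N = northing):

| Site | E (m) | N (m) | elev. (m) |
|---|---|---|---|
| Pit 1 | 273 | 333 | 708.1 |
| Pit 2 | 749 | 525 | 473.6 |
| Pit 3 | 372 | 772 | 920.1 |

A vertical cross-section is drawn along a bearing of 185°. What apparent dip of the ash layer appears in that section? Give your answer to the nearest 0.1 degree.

30.3°

Two edge vectors: Pit 1→Pit 2 = (476, 192, -234.5), Pit 1→Pit 3 = (99, 439, 212).
Normal n = (Pit 1→Pit 2) × (Pit 1→Pit 3) = (143649.5, -124127.5, 189956).
So ∂z/∂E = −n_x/n_z = −0.75623 and ∂z/∂N = −n_y/n_z = 0.65345.
Unit vector along 185° is (sin 185°, cos 185°) = (-0.0872, -0.9962).
Slope in that direction = a·(-0.0872) + b·(-0.9962) = −0.58506.
Apparent dip = arctan|0.58506| = 30.3° (true dip is 45.0°, so apparent ≤ true as expected).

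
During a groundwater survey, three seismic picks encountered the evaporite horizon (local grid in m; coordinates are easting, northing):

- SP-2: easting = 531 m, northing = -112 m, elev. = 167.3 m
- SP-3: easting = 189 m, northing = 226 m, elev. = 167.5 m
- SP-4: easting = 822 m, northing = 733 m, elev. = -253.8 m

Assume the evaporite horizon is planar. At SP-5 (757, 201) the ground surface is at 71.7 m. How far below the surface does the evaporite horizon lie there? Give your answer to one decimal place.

103.9 m

Two edge vectors: SP-2→SP-3 = (-342, 338, 0.2), SP-2→SP-4 = (291, 845, -421.1).
Normal n = (SP-2→SP-3) × (SP-2→SP-4) = (-142500.8, -143958, -387348).
So ∂z/∂easting = −n_x/n_z = −0.36789 and ∂z/∂northing = −n_y/n_z = −0.37165.
Intercept c from SP-2: 167.3 + 195.35 − 41.62 = 321.02.
At (757, 201): z_contact = −278.49 − 74.70 + 321.02 = -32.17 m.
Depth below ground = 71.7 − (-32.17) = 103.9 m.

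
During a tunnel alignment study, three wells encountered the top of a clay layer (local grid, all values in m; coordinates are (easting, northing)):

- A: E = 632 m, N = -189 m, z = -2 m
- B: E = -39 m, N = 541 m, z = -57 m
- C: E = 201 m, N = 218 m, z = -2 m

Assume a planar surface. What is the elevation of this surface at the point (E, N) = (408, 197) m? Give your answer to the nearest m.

Two edge vectors: A→B = (-671, 730, -55), A→C = (-431, 407, 0).
Normal n = (A→B) × (A→C) = (22385, 23705, 41533).
So ∂z/∂E = −n_x/n_z = −0.53897 and ∂z/∂N = −n_y/n_z = −0.57075.
Intercept c from A: -2 + 340.63 − 107.87 = 230.76.
At (408, 197): z = −219.9 − 112.4 + 230.76 = -101.6 m.

-102 m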